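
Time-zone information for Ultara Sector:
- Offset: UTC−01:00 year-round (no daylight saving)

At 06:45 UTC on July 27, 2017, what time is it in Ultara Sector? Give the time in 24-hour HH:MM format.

Ultara Sector stays on UTC−01:00 all year.
06:45 UTC − 1h = 05:45 local.

05:45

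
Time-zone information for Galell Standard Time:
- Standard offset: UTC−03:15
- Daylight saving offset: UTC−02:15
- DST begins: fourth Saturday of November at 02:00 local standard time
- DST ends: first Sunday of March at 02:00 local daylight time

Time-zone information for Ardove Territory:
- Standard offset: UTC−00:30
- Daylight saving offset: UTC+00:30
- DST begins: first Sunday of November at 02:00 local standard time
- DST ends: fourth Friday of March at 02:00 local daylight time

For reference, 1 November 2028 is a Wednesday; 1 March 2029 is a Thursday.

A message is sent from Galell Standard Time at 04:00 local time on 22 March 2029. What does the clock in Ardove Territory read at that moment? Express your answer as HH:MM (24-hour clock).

1 November 2028 is a Wednesday, so the first Saturday is November 4 and the fourth is November 25.
1 March 2029 is a Thursday, so the first Sunday is March 4.
22 March 2029 is outside the daylight-saving period (25 November 2028 – 4 March 2029), so Galell Standard Time is on standard time, UTC−03:15.
04:00 Galell Standard Time + 3h15m = 07:15 UTC.
1 November 2028 is a Wednesday, so the first Sunday is November 5.
1 March 2029 is a Thursday, so the first Friday is March 2 and the fourth is March 23.
At the standard offset (UTC−00:30), 07:15 UTC − 0h30m = 06:45 Ardove Territory standard time.
The standard-time date in Ardove Territory, 22 March 2029, falls between 5 November 2028 and 23 March 2029, so daylight saving is in effect and Ardove Territory is at UTC+00:30.
07:15 UTC + 0h30m = 07:45 Ardove Territory.

07:45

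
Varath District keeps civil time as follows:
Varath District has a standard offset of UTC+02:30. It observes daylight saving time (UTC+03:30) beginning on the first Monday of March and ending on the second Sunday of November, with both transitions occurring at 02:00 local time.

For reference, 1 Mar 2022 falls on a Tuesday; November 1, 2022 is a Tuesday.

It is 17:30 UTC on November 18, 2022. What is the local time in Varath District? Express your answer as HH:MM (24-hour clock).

20:00

1 March 2022 is a Tuesday, so the first Monday is March 7.
1 November 2022 is a Tuesday, so the first Sunday is November 6 and the second is November 13.
At the standard offset (UTC+02:30), 17:30 UTC + 2h30m = 20:00 Varath District standard time.
Daylight saving runs 7 March – 13 November; the standard-time date in Varath District, November 18, 2022, is outside that window, so Varath District is on standard time at UTC+02:30.
17:30 UTC + 2h30m = 20:00 local.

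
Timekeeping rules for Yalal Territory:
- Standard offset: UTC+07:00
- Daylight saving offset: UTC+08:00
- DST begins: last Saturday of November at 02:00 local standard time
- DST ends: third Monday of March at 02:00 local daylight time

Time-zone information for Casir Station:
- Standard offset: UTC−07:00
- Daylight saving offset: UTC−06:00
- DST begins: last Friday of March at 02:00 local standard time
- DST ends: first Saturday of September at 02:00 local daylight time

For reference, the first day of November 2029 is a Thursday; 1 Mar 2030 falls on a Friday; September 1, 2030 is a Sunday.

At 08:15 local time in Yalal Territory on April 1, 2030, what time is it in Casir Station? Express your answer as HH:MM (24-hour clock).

1 November 2029 is a Thursday, so Saturdays fall on 3, 10, 17, 24; the last is November 24.
1 March 2030 is a Friday, so the first Monday is March 4 and the third is March 18.
Daylight saving runs 24 November 2029 – 18 March 2030; April 1, 2030 is outside that window, so Yalal Territory is on standard time at UTC+07:00.
08:15 Yalal Territory − 7h = 01:15 UTC.
1 March 2030 is a Friday, so Fridays fall on 1, 8, 15, 22, 29; the last is March 29.
1 September 2030 is a Sunday, so the first Saturday is September 7.
At the standard offset (UTC−07:00), 01:15 UTC − 7h = 18:15 Casir Station standard time (rolling into the previous day, 31 March 2030).
The standard-time date in Casir Station, March 31, 2030, lies within the daylight-saving period (29 March – 7 September), so Casir Station is on daylight time, UTC−06:00.
01:15 UTC − 6h = 19:15 Casir Station (rolling into the previous day, 31 March 2030).

19:15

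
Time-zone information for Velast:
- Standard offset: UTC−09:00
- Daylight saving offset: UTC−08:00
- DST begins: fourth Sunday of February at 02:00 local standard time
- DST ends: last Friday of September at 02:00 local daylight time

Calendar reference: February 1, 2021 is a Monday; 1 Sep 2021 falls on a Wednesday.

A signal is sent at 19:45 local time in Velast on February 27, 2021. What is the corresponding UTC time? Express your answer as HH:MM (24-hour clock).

1 February 2021 is a Monday, so the first Sunday is February 7 and the fourth is February 28.
1 September 2021 is a Wednesday, so Fridays fall on 3, 10, 17, 24; the last is September 24.
February 27, 2021 does not fall between 28 February and 24 September, so daylight saving is not in effect and Velast is at UTC−09:00.
19:45 local + 9h = 04:45 UTC (rolling into the next day, 28 February 2021).

04:45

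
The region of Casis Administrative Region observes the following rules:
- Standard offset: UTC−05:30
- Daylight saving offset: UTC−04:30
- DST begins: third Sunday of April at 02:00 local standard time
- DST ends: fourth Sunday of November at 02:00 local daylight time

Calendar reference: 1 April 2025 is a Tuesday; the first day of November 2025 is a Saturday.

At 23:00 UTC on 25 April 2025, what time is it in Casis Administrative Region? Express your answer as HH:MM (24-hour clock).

1 April 2025 is a Tuesday, so the first Sunday is April 6 and the third is April 20.
1 November 2025 is a Saturday, so the first Sunday is November 2 and the fourth is November 23.
At the standard offset (UTC−05:30), 23:00 UTC − 5h30m = 17:30 Casis Administrative Region standard time.
The standard-time date in Casis Administrative Region, 25 April 2025, lies within the daylight-saving period (20 April – 23 November), so Casis Administrative Region is on daylight time, UTC−04:30.
23:00 UTC − 4h30m = 18:30 local.

18:30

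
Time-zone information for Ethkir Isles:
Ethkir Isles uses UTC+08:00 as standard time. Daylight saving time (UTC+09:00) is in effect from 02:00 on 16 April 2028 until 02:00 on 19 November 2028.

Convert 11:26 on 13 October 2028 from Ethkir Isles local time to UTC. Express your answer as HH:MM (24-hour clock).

02:26

Daylight saving runs 16 April – 19 November; 13 October 2028 is inside that window, so Ethkir Isles is at UTC+09:00.
11:26 local − 9h = 02:26 UTC.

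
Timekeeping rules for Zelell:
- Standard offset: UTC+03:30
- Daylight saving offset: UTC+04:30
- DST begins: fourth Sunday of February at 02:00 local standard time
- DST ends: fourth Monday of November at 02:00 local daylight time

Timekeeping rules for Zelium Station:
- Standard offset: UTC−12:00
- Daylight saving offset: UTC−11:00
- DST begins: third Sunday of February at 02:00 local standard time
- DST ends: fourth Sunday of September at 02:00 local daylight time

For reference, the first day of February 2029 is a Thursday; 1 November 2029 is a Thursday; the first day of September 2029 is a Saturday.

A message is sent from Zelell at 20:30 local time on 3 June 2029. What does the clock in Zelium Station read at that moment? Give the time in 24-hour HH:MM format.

05:00

1 February 2029 is a Thursday, so the first Sunday is February 4 and the fourth is February 25.
1 November 2029 is a Thursday, so the first Monday is November 5 and the fourth is November 26.
Daylight saving runs 25 February – 26 November; 3 June 2029 is inside that window, so Zelell is at UTC+04:30.
20:30 Zelell − 4h30m = 16:00 UTC.
1 February 2029 is a Thursday, so the first Sunday is February 4 and the third is February 18.
1 September 2029 is a Saturday, so the first Sunday is September 2 and the fourth is September 23.
At the standard offset (UTC−12:00), 16:00 UTC − 12h = 04:00 Zelium Station standard time.
The standard-time date in Zelium Station, 3 June 2029, lies within the daylight-saving period (18 February – 23 September), so Zelium Station is on daylight time, UTC−11:00.
16:00 UTC − 11h = 05:00 Zelium Station.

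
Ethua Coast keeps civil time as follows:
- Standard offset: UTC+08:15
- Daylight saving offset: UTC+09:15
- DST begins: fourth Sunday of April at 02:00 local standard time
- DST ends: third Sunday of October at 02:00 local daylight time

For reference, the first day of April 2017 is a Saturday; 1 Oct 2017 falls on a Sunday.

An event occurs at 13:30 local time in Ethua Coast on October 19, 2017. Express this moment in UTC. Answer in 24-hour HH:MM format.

1 April 2017 is a Saturday, so the first Sunday is April 2 and the fourth is April 23.
1 October 2017 is a Sunday, so the first Sunday is October 1 and the third is October 15.
Daylight saving runs 23 April – 15 October; October 19, 2017 is outside that window, so Ethua Coast is on standard time at UTC+08:15.
13:30 local − 8h15m = 05:15 UTC.

05:15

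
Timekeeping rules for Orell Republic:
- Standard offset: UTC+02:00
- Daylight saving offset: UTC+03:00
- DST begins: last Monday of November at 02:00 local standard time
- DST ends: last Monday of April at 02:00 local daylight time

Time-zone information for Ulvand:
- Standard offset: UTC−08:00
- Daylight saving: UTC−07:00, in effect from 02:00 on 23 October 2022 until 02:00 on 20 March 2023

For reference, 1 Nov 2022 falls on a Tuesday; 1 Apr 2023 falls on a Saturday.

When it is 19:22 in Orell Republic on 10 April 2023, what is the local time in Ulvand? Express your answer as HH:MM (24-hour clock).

1 November 2022 is a Tuesday, so Mondays fall on 7, 14, 21, 28; the last is November 28.
1 April 2023 is a Saturday, so Mondays fall on 3, 10, 17, 24; the last is April 24.
10 April 2023 falls between 28 November 2022 and 24 April 2023, so daylight saving is in effect and Orell Republic is at UTC+03:00.
19:22 Orell Republic − 3h = 16:22 UTC.
At the standard offset (UTC−08:00), 16:22 UTC − 8h = 08:22 Ulvand standard time.
Daylight saving runs 23 October 2022 – 20 March 2023; the standard-time date in Ulvand, 10 April 2023, is outside that window, so Ulvand is on standard time at UTC−08:00.
16:22 UTC − 8h = 08:22 Ulvand.

08:22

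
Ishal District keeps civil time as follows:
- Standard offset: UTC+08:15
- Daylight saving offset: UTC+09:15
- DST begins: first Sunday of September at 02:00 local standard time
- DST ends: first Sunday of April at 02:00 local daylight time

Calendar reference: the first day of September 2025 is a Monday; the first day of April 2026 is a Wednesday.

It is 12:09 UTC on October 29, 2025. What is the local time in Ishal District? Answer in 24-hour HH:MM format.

21:24

1 September 2025 is a Monday, so the first Sunday is September 7.
1 April 2026 is a Wednesday, so the first Sunday is April 5.
At the standard offset (UTC+08:15), 12:09 UTC + 8h15m = 20:24 Ishal District standard time.
The standard-time date in Ishal District, October 29, 2025, lies within the daylight-saving period (7 September 2025 – 5 April 2026), so Ishal District is on daylight time, UTC+09:15.
12:09 UTC + 9h15m = 21:24 local.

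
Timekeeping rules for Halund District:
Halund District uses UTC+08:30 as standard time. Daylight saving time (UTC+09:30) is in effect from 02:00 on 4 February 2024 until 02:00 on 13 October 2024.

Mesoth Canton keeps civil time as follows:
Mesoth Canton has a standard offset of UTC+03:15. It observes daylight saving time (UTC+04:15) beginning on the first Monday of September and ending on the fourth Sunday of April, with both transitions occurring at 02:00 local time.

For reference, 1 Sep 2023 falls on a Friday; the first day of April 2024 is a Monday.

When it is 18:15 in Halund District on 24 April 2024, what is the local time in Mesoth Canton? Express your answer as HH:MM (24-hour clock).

24 April 2024 falls between 4 February and 13 October, so daylight saving is in effect and Halund District is at UTC+09:30.
18:15 Halund District − 9h30m = 08:45 UTC.
1 September 2023 is a Friday, so the first Monday is September 4.
1 April 2024 is a Monday, so the first Sunday is April 7 and the fourth is April 28.
At the standard offset (UTC+03:15), 08:45 UTC + 3h15m = 12:00 Mesoth Canton standard time.
The standard-time date in Mesoth Canton, 24 April 2024, lies within the daylight-saving period (4 September 2023 – 28 April 2024), so Mesoth Canton is on daylight time, UTC+04:15.
08:45 UTC + 4h15m = 13:00 Mesoth Canton.

13:00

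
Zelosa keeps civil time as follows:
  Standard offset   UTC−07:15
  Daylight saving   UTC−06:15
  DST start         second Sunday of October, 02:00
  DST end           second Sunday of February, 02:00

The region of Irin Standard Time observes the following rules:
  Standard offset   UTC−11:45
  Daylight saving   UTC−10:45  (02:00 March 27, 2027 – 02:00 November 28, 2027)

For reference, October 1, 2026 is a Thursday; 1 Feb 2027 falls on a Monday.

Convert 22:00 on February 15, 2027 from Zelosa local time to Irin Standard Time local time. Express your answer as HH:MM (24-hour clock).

1 October 2026 is a Thursday, so the first Sunday is October 4 and the second is October 11.
1 February 2027 is a Monday, so the first Sunday is February 7 and the second is February 14.
February 15, 2027 does not fall between 11 October 2026 and 14 February 2027, so daylight saving is not in effect and Zelosa is at UTC−07:15.
22:00 Zelosa + 7h15m = 05:15 UTC (rolling into the next day, 16 February 2027).
At the standard offset (UTC−11:45), 05:15 UTC − 11h45m = 17:30 Irin Standard Time standard time (rolling into the previous day, 15 February 2027).
The standard-time date in Irin Standard Time, February 15, 2027, does not fall between 27 March and 28 November, so daylight saving is not in effect and Irin Standard Time is at UTC−11:45.
05:15 UTC − 11h45m = 17:30 Irin Standard Time (rolling into the previous day, 15 February 2027).

17:30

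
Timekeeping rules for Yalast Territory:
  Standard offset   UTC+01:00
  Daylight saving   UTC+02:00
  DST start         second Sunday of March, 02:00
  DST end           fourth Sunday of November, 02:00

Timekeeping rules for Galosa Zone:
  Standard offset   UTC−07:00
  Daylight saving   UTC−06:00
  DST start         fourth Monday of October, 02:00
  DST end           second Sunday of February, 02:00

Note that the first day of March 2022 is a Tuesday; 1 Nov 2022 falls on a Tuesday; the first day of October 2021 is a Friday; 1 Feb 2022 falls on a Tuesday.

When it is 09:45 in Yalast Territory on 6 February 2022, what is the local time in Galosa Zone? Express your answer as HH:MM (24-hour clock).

02:45

1 March 2022 is a Tuesday, so the first Sunday is March 6 and the second is March 13.
1 November 2022 is a Tuesday, so the first Sunday is November 6 and the fourth is November 27.
6 February 2022 does not fall between 13 March and 27 November, so daylight saving is not in effect and Yalast Territory is at UTC+01:00.
09:45 Yalast Territory − 1h = 08:45 UTC.
1 October 2021 is a Friday, so the first Monday is October 4 and the fourth is October 25.
1 February 2022 is a Tuesday, so the first Sunday is February 6 and the second is February 13.
At the standard offset (UTC−07:00), 08:45 UTC − 7h = 01:45 Galosa Zone standard time.
Daylight saving runs 25 October 2021 – 13 February 2022; the standard-time date in Galosa Zone, 6 February 2022, is inside that window, so Galosa Zone is at UTC−06:00.
08:45 UTC − 6h = 02:45 Galosa Zone.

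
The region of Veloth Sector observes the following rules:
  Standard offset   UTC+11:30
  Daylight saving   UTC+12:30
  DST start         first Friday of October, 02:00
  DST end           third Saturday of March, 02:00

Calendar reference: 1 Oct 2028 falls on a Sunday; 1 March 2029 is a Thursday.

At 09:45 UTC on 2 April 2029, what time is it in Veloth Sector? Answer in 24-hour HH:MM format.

21:15

1 October 2028 is a Sunday, so the first Friday is October 6.
1 March 2029 is a Thursday, so the first Saturday is March 3 and the third is March 17.
At the standard offset (UTC+11:30), 09:45 UTC + 11h30m = 21:15 Veloth Sector standard time.
The standard-time date in Veloth Sector, 2 April 2029, does not fall between 6 October 2028 and 17 March 2029, so daylight saving is not in effect and Veloth Sector is at UTC+11:30.
09:45 UTC + 11h30m = 21:15 local.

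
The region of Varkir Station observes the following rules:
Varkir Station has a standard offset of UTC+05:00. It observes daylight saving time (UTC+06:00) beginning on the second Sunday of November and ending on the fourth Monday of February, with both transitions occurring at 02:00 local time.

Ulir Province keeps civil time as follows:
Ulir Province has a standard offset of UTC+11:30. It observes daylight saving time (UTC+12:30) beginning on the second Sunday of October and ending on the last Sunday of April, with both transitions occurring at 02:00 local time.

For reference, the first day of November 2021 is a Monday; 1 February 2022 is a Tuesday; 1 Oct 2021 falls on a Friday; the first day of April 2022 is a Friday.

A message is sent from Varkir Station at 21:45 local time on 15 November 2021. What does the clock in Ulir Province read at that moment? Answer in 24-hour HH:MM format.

04:15

1 November 2021 is a Monday, so the first Sunday is November 7 and the second is November 14.
1 February 2022 is a Tuesday, so the first Monday is February 7 and the fourth is February 28.
15 November 2021 falls between 14 November 2021 and 28 February 2022, so daylight saving is in effect and Varkir Station is at UTC+06:00.
21:45 Varkir Station − 6h = 15:45 UTC.
1 October 2021 is a Friday, so the first Sunday is October 3 and the second is October 10.
1 April 2022 is a Friday, so Sundays fall on 3, 10, 17, 24; the last is April 24.
At the standard offset (UTC+11:30), 15:45 UTC + 11h30m = 03:15 Ulir Province standard time (rolling into the next day, 16 November 2021).
The standard-time date in Ulir Province, 16 November 2021, lies within the daylight-saving period (10 October 2021 – 24 April 2022), so Ulir Province is on daylight time, UTC+12:30.
15:45 UTC + 12h30m = 04:15 Ulir Province (rolling into the next day, 16 November 2021).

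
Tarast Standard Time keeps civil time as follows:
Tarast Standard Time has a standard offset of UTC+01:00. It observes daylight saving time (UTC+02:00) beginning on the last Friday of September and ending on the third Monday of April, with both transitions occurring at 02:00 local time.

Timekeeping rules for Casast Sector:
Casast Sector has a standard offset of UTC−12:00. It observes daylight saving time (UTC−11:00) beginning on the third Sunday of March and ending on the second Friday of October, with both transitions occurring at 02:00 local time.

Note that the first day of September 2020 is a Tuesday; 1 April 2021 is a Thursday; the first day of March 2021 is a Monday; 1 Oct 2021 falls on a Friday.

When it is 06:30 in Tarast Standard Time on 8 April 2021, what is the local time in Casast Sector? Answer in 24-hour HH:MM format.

1 September 2020 is a Tuesday, so Fridays fall on 4, 11, 18, 25; the last is September 25.
1 April 2021 is a Thursday, so the first Monday is April 5 and the third is April 19.
8 April 2021 lies within the daylight-saving period (25 September 2020 – 19 April 2021), so Tarast Standard Time is on daylight time, UTC+02:00.
06:30 Tarast Standard Time − 2h = 04:30 UTC.
1 March 2021 is a Monday, so the first Sunday is March 7 and the third is March 21.
1 October 2021 is a Friday, so the first Friday is October 1 and the second is October 8.
At the standard offset (UTC−12:00), 04:30 UTC − 12h = 16:30 Casast Sector standard time (rolling into the previous day, 7 April 2021).
The standard-time date in Casast Sector, 7 April 2021, lies within the daylight-saving period (21 March – 8 October), so Casast Sector is on daylight time, UTC−11:00.
04:30 UTC − 11h = 17:30 Casast Sector (rolling into the previous day, 7 April 2021).

17:30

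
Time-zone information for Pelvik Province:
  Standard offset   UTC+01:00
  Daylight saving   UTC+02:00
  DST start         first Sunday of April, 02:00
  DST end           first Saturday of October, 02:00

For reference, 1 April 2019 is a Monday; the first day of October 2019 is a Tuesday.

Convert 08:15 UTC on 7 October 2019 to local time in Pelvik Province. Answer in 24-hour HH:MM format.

09:15

1 April 2019 is a Monday, so the first Sunday is April 7.
1 October 2019 is a Tuesday, so the first Saturday is October 5.
At the standard offset (UTC+01:00), 08:15 UTC + 1h = 09:15 Pelvik Province standard time.
The standard-time date in Pelvik Province, 7 October 2019, is outside the daylight-saving period (7 April – 5 October), so Pelvik Province is on standard time, UTC+01:00.
08:15 UTC + 1h = 09:15 local.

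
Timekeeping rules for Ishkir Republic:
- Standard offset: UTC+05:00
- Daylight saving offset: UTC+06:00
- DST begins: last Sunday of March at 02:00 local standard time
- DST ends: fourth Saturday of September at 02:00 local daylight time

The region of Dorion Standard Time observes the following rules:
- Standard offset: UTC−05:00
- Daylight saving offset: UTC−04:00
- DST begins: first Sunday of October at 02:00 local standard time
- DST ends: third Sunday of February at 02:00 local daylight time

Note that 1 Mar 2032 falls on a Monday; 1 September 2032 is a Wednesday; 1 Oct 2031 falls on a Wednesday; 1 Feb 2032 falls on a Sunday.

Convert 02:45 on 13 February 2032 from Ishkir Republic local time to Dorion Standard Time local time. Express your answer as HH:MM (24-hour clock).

1 March 2032 is a Monday, so Sundays fall on 7, 14, 21, 28; the last is March 28.
1 September 2032 is a Wednesday, so the first Saturday is September 4 and the fourth is September 25.
Daylight saving runs 28 March – 25 September; 13 February 2032 is outside that window, so Ishkir Republic is on standard time at UTC+05:00.
02:45 Ishkir Republic − 5h = 21:45 UTC (rolling into the previous day, 12 February 2032).
1 October 2031 is a Wednesday, so the first Sunday is October 5.
1 February 2032 is a Sunday, so the first Sunday is February 1 and the third is February 15.
At the standard offset (UTC−05:00), 21:45 UTC − 5h = 16:45 Dorion Standard Time standard time.
The standard-time date in Dorion Standard Time, 12 February 2032, lies within the daylight-saving period (5 October 2031 – 15 February 2032), so Dorion Standard Time is on daylight time, UTC−04:00.
21:45 UTC − 4h = 17:45 Dorion Standard Time.

17:45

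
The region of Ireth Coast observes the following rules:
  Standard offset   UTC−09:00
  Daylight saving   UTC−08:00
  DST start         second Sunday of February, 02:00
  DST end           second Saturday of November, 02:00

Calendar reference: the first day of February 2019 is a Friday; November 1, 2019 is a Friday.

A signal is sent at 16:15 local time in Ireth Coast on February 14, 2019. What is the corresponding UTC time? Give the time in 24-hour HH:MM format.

1 February 2019 is a Friday, so the first Sunday is February 3 and the second is February 10.
1 November 2019 is a Friday, so the first Saturday is November 2 and the second is November 9.
February 14, 2019 falls between 10 February and 9 November, so daylight saving is in effect and Ireth Coast is at UTC−08:00.
16:15 local + 8h = 00:15 UTC (rolling into the next day, 15 February 2019).

00:15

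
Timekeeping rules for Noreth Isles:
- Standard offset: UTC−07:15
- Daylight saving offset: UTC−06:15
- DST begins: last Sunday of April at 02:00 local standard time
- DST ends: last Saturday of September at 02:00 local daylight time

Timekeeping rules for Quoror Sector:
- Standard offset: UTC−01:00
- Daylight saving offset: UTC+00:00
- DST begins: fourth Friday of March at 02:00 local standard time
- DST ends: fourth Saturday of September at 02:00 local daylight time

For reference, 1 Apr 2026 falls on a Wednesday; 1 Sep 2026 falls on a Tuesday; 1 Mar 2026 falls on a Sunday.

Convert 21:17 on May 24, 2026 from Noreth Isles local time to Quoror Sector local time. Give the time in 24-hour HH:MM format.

03:32

1 April 2026 is a Wednesday, so Sundays fall on 5, 12, 19, 26; the last is April 26.
1 September 2026 is a Tuesday, so Saturdays fall on 5, 12, 19, 26; the last is September 26.
May 24, 2026 lies within the daylight-saving period (26 April – 26 September), so Noreth Isles is on daylight time, UTC−06:15.
21:17 Noreth Isles + 6h15m = 03:32 UTC (rolling into the next day, 25 May 2026).
1 March 2026 is a Sunday, so the first Friday is March 6 and the fourth is March 27.
1 September 2026 is a Tuesday, so the first Saturday is September 5 and the fourth is September 26.
At the standard offset (UTC−01:00), 03:32 UTC − 1h = 02:32 Quoror Sector standard time.
The standard-time date in Quoror Sector, May 25, 2026, falls between 27 March and 26 September, so daylight saving is in effect and Quoror Sector is at UTC+00:00.
03:32 UTC + 0h = 03:32 Quoror Sector.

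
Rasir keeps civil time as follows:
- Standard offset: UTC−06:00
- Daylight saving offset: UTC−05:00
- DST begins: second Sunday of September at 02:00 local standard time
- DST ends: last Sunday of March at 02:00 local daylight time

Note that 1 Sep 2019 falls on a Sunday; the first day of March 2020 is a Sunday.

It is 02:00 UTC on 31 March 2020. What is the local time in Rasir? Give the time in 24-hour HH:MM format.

1 September 2019 is a Sunday, so the first Sunday is September 1 and the second is September 8.
1 March 2020 is a Sunday, so Sundays fall on 1, 8, 15, 22, 29; the last is March 29.
At the standard offset (UTC−06:00), 02:00 UTC − 6h = 20:00 Rasir standard time (rolling into the previous day, 30 March 2020).
The standard-time date in Rasir, 30 March 2020, is outside the daylight-saving period (8 September 2019 – 29 March 2020), so Rasir is on standard time, UTC−06:00.
02:00 UTC − 6h = 20:00 local (rolling into the previous day, 30 March 2020).

20:00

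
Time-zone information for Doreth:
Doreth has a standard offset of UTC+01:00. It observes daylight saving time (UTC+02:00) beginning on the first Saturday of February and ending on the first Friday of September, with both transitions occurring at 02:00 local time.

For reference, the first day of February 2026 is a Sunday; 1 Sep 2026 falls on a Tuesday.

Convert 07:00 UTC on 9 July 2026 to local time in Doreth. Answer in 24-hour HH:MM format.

09:00

1 February 2026 is a Sunday, so the first Saturday is February 7.
1 September 2026 is a Tuesday, so the first Friday is September 4.
At the standard offset (UTC+01:00), 07:00 UTC + 1h = 08:00 Doreth standard time.
The standard-time date in Doreth, 9 July 2026, falls between 7 February and 4 September, so daylight saving is in effect and Doreth is at UTC+02:00.
07:00 UTC + 2h = 09:00 local.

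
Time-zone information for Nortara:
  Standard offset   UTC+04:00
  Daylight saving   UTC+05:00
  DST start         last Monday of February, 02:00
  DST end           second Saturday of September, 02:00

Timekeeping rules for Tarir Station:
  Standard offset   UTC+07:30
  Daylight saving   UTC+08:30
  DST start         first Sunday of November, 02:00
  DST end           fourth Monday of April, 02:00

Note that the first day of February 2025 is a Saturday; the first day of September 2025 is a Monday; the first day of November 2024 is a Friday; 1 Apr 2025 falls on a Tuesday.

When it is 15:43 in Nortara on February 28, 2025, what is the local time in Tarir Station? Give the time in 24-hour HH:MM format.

1 February 2025 is a Saturday, so Mondays fall on 3, 10, 17, 24; the last is February 24.
1 September 2025 is a Monday, so the first Saturday is September 6 and the second is September 13.
Daylight saving runs 24 February – 13 September; February 28, 2025 is inside that window, so Nortara is at UTC+05:00.
15:43 Nortara − 5h = 10:43 UTC.
1 November 2024 is a Friday, so the first Sunday is November 3.
1 April 2025 is a Tuesday, so the first Monday is April 7 and the fourth is April 28.
At the standard offset (UTC+07:30), 10:43 UTC + 7h30m = 18:13 Tarir Station standard time.
Daylight saving runs 3 November 2024 – 28 April 2025; the standard-time date in Tarir Station, February 28, 2025, is inside that window, so Tarir Station is at UTC+08:30.
10:43 UTC + 8h30m = 19:13 Tarir Station.

19:13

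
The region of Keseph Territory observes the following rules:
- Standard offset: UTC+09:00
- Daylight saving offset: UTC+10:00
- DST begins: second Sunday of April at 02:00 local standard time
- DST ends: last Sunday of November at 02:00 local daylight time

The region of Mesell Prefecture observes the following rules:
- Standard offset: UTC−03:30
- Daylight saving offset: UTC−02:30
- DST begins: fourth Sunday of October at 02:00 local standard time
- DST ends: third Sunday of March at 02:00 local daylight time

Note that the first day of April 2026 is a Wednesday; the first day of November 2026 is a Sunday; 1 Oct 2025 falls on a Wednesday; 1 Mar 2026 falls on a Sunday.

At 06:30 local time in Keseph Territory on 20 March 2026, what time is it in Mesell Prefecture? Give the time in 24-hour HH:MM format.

18:00

1 April 2026 is a Wednesday, so the first Sunday is April 5 and the second is April 12.
1 November 2026 is a Sunday, so Sundays fall on 1, 8, 15, 22, 29; the last is November 29.
Daylight saving runs 12 April – 29 November; 20 March 2026 is outside that window, so Keseph Territory is on standard time at UTC+09:00.
06:30 Keseph Territory − 9h = 21:30 UTC (rolling into the previous day, 19 March 2026).
1 October 2025 is a Wednesday, so the first Sunday is October 5 and the fourth is October 26.
1 March 2026 is a Sunday, so the first Sunday is March 1 and the third is March 15.
At the standard offset (UTC−03:30), 21:30 UTC − 3h30m = 18:00 Mesell Prefecture standard time.
The standard-time date in Mesell Prefecture, 19 March 2026, is outside the daylight-saving period (26 October 2025 – 15 March 2026), so Mesell Prefecture is on standard time, UTC−03:30.
21:30 UTC − 3h30m = 18:00 Mesell Prefecture.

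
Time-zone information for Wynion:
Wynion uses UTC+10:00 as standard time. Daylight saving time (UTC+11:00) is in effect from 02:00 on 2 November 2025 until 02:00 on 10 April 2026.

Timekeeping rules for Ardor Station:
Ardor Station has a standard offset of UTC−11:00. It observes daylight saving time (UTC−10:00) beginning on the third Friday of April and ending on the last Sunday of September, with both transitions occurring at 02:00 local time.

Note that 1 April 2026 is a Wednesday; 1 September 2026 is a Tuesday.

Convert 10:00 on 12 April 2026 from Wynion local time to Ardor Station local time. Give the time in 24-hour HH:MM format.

12 April 2026 is outside the daylight-saving period (2 November 2025 – 10 April 2026), so Wynion is on standard time, UTC+10:00.
10:00 Wynion − 10h = 00:00 UTC.
1 April 2026 is a Wednesday, so the first Friday is April 3 and the third is April 17.
1 September 2026 is a Tuesday, so Sundays fall on 6, 13, 20, 27; the last is September 27.
At the standard offset (UTC−11:00), 00:00 UTC − 11h = 13:00 Ardor Station standard time (rolling into the previous day, 11 April 2026).
The standard-time date in Ardor Station, 11 April 2026, is outside the daylight-saving period (17 April – 27 September), so Ardor Station is on standard time, UTC−11:00.
00:00 UTC − 11h = 13:00 Ardor Station (rolling into the previous day, 11 April 2026).

13:00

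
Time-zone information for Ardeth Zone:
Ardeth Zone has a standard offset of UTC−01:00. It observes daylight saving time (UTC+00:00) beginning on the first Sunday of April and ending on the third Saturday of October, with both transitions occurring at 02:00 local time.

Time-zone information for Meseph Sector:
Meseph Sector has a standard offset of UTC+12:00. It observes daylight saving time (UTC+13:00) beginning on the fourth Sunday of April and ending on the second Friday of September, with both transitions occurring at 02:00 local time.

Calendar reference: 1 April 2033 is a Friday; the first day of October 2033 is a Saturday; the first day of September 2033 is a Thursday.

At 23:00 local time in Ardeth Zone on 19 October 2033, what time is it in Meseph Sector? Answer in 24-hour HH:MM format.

12:00

1 April 2033 is a Friday, so the first Sunday is April 3.
1 October 2033 is a Saturday, so the first Saturday is October 1 and the third is October 15.
19 October 2033 does not fall between 3 April and 15 October, so daylight saving is not in effect and Ardeth Zone is at UTC−01:00.
23:00 Ardeth Zone + 1h = 00:00 UTC (rolling into the next day, 20 October 2033).
1 April 2033 is a Friday, so the first Sunday is April 3 and the fourth is April 24.
1 September 2033 is a Thursday, so the first Friday is September 2 and the second is September 9.
At the standard offset (UTC+12:00), 00:00 UTC + 12h = 12:00 Meseph Sector standard time.
The standard-time date in Meseph Sector, 20 October 2033, is outside the daylight-saving period (24 April – 9 September), so Meseph Sector is on standard time, UTC+12:00.
00:00 UTC + 12h = 12:00 Meseph Sector.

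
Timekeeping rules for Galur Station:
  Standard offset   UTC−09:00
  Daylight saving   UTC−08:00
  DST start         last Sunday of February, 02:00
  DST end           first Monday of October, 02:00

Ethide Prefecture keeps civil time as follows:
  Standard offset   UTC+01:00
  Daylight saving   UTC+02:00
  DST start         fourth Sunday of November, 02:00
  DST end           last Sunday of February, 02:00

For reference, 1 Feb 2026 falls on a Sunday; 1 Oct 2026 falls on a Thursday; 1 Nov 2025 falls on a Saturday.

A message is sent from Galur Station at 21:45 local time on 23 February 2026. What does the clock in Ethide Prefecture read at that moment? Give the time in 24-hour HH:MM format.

1 February 2026 is a Sunday, so Sundays fall on 1, 8, 15, 22; the last is February 22.
1 October 2026 is a Thursday, so the first Monday is October 5.
23 February 2026 falls between 22 February and 5 October, so daylight saving is in effect and Galur Station is at UTC−08:00.
21:45 Galur Station + 8h = 05:45 UTC (rolling into the next day, 24 February 2026).
1 November 2025 is a Saturday, so the first Sunday is November 2 and the fourth is November 23.
1 February 2026 is a Sunday, so Sundays fall on 1, 8, 15, 22; the last is February 22.
At the standard offset (UTC+01:00), 05:45 UTC + 1h = 06:45 Ethide Prefecture standard time.
Daylight saving runs 23 November 2025 – 22 February 2026; the standard-time date in Ethide Prefecture, 24 February 2026, is outside that window, so Ethide Prefecture is on standard time at UTC+01:00.
05:45 UTC + 1h = 06:45 Ethide Prefecture.

06:45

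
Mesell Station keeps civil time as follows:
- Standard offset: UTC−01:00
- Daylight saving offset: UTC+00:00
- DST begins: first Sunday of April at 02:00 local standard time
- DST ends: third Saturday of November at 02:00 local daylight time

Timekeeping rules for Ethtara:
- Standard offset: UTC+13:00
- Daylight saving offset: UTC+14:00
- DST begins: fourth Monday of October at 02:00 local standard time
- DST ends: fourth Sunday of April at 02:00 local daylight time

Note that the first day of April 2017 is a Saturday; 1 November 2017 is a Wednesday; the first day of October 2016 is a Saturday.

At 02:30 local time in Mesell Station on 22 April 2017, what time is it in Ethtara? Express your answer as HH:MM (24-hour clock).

1 April 2017 is a Saturday, so the first Sunday is April 2.
1 November 2017 is a Wednesday, so the first Saturday is November 4 and the third is November 18.
22 April 2017 lies within the daylight-saving period (2 April – 18 November), so Mesell Station is on daylight time, UTC+00:00.
02:30 Mesell Station − 0h = 02:30 UTC.
1 October 2016 is a Saturday, so the first Monday is October 3 and the fourth is October 24.
1 April 2017 is a Saturday, so the first Sunday is April 2 and the fourth is April 23.
At the standard offset (UTC+13:00), 02:30 UTC + 13h = 15:30 Ethtara standard time.
The standard-time date in Ethtara, 22 April 2017, falls between 24 October 2016 and 23 April 2017, so daylight saving is in effect and Ethtara is at UTC+14:00.
02:30 UTC + 14h = 16:30 Ethtara.

16:30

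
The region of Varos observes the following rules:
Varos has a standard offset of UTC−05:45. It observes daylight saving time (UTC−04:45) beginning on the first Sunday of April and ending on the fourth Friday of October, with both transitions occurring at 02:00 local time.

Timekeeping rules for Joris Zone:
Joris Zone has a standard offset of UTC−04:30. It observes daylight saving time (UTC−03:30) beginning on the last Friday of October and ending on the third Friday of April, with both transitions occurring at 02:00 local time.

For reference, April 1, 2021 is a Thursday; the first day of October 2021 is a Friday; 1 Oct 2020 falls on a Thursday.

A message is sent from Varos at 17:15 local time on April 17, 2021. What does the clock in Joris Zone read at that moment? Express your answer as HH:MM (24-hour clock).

17:30

1 April 2021 is a Thursday, so the first Sunday is April 4.
1 October 2021 is a Friday, so the first Friday is October 1 and the fourth is October 22.
Daylight saving runs 4 April – 22 October; April 17, 2021 is inside that window, so Varos is at UTC−04:45.
17:15 Varos + 4h45m = 22:00 UTC.
1 October 2020 is a Thursday, so Fridays fall on 2, 9, 16, 23, 30; the last is October 30.
1 April 2021 is a Thursday, so the first Friday is April 2 and the third is April 16.
At the standard offset (UTC−04:30), 22:00 UTC − 4h30m = 17:30 Joris Zone standard time.
The standard-time date in Joris Zone, April 17, 2021, does not fall between 30 October 2020 and 16 April 2021, so daylight saving is not in effect and Joris Zone is at UTC−04:30.
22:00 UTC − 4h30m = 17:30 Joris Zone.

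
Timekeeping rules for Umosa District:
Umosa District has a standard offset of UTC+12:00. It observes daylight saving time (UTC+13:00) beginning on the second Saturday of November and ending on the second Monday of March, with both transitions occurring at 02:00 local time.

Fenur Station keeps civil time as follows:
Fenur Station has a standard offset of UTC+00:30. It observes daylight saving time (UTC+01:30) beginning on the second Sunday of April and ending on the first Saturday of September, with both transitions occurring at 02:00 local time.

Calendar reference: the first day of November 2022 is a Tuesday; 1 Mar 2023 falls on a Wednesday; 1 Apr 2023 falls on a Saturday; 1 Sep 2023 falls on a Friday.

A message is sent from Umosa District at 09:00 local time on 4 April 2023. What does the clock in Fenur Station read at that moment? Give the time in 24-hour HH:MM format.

21:30

1 November 2022 is a Tuesday, so the first Saturday is November 5 and the second is November 12.
1 March 2023 is a Wednesday, so the first Monday is March 6 and the second is March 13.
4 April 2023 does not fall between 12 November 2022 and 13 March 2023, so daylight saving is not in effect and Umosa District is at UTC+12:00.
09:00 Umosa District − 12h = 21:00 UTC (rolling into the previous day, 3 April 2023).
1 April 2023 is a Saturday, so the first Sunday is April 2 and the second is April 9.
1 September 2023 is a Friday, so the first Saturday is September 2.
At the standard offset (UTC+00:30), 21:00 UTC + 0h30m = 21:30 Fenur Station standard time.
The standard-time date in Fenur Station, 3 April 2023, is outside the daylight-saving period (9 April – 2 September), so Fenur Station is on standard time, UTC+00:30.
21:00 UTC + 0h30m = 21:30 Fenur Station.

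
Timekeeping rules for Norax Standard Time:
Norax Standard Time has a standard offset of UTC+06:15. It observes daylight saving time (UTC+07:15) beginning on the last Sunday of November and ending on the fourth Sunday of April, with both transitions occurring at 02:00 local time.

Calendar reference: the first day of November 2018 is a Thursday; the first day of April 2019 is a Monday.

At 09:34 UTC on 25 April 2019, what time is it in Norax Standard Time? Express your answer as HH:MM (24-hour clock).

16:49

1 November 2018 is a Thursday, so Sundays fall on 4, 11, 18, 25; the last is November 25.
1 April 2019 is a Monday, so the first Sunday is April 7 and the fourth is April 28.
At the standard offset (UTC+06:15), 09:34 UTC + 6h15m = 15:49 Norax Standard Time standard time.
The standard-time date in Norax Standard Time, 25 April 2019, lies within the daylight-saving period (25 November 2018 – 28 April 2019), so Norax Standard Time is on daylight time, UTC+07:15.
09:34 UTC + 7h15m = 16:49 local.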